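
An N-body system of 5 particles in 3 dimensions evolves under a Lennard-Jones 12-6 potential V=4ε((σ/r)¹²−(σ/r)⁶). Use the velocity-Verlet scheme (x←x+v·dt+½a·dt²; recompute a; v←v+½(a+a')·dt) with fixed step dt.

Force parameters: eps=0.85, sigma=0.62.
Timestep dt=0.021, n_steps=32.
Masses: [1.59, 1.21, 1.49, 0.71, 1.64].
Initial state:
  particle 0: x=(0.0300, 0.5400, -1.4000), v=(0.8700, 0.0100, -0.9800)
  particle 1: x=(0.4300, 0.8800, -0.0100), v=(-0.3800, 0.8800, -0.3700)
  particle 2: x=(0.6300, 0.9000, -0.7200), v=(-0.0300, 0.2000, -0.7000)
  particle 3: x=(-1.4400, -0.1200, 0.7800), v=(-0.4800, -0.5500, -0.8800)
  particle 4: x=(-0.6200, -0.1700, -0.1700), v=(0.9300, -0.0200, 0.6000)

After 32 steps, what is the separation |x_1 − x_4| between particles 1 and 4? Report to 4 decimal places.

1.8263

step 0: x0=(0.0300, 0.5400, -1.4000) x1=(0.4300, 0.8800, -0.0100) x2=(0.6300, 0.9000, -0.7200) x3=(-1.4400, -0.1200, 0.7800) x4=(-0.6200, -0.1700, -0.1700)
step 1: x0=(0.0484, 0.5403, -1.4204) x1=(0.4221, 0.8985, -0.0183) x2=(0.6291, 0.9041, -0.7344) x3=(-1.4500, -0.1316, 0.7615) x4=(-0.6005, -0.1704, -0.1574)
step 2: x0=(0.0669, 0.5407, -1.4406) x1=(0.4146, 0.9169, -0.0277) x2=(0.6278, 0.9081, -0.7482) x3=(-1.4600, -0.1431, 0.7428) x4=(-0.5810, -0.1708, -0.1447)
step 3: x0=(0.0857, 0.5412, -1.4605) x1=(0.4073, 0.9354, -0.0382) x2=(0.6260, 0.9119, -0.7614) x3=(-1.4698, -0.1547, 0.7241) x4=(-0.5615, -0.1711, -0.1320)
step 4: x0=(0.1047, 0.5419, -1.4801) x1=(0.4004, 0.9537, -0.0498) x2=(0.6237, 0.9156, -0.7739) x3=(-1.4795, -0.1662, 0.7052) x4=(-0.5420, -0.1715, -0.1193)
step 5: x0=(0.1239, 0.5427, -1.4994) x1=(0.3937, 0.9720, -0.0627) x2=(0.6208, 0.9192, -0.7859) x3=(-1.4891, -0.1778, 0.6863) x4=(-0.5226, -0.1718, -0.1066)
step 6: x0=(0.1433, 0.5437, -1.5184) x1=(0.3874, 0.9902, -0.0766) x2=(0.6175, 0.9227, -0.7972) x3=(-1.4986, -0.1893, 0.6672) x4=(-0.5032, -0.1721, -0.0938)
step 7: x0=(0.1629, 0.5448, -1.5370) x1=(0.3815, 1.0082, -0.0917) x2=(0.6136, 0.9261, -0.8079) x3=(-1.5080, -0.2009, 0.6481) x4=(-0.4838, -0.1723, -0.0809)
step 8: x0=(0.1828, 0.5462, -1.5553) x1=(0.3759, 1.0261, -0.1079) x2=(0.6092, 0.9294, -0.8181) x3=(-1.5172, -0.2124, 0.6289) x4=(-0.4645, -0.1726, -0.0681)
step 9: x0=(0.2028, 0.5477, -1.5733) x1=(0.3706, 1.0438, -0.1253) x2=(0.6043, 0.9326, -0.8278) x3=(-1.5264, -0.2240, 0.6096) x4=(-0.4452, -0.1728, -0.0552)
step 10: x0=(0.2230, 0.5494, -1.5908) x1=(0.3657, 1.0612, -0.1437) x2=(0.5989, 0.9358, -0.8370) x3=(-1.5354, -0.2355, 0.5902) x4=(-0.4259, -0.1730, -0.0423)
step 11: x0=(0.2434, 0.5512, -1.6080) x1=(0.3610, 1.0785, -0.1632) x2=(0.5931, 0.9389, -0.8457) x3=(-1.5443, -0.2470, 0.5708) x4=(-0.4067, -0.1731, -0.0294)
step 12: x0=(0.2639, 0.5533, -1.6248) x1=(0.3567, 1.0956, -0.1836) x2=(0.5868, 0.9420, -0.8540) x3=(-1.5531, -0.2586, 0.5513) x4=(-0.3874, -0.1733, -0.0165)
step 13: x0=(0.2846, 0.5556, -1.6412) x1=(0.3527, 1.1124, -0.2048) x2=(0.5801, 0.9450, -0.8622) x3=(-1.5618, -0.2701, 0.5318) x4=(-0.3682, -0.1734, -0.0036)
step 14: x0=(0.3055, 0.5581, -1.6571) x1=(0.3488, 1.1291, -0.2267) x2=(0.5730, 0.9479, -0.8702) x3=(-1.5704, -0.2816, 0.5122) x4=(-0.3491, -0.1735, 0.0094)
step 15: x0=(0.3265, 0.5607, -1.6727) x1=(0.3451, 1.1456, -0.2489) x2=(0.5657, 0.9506, -0.8784) x3=(-1.5789, -0.2931, 0.4926) x4=(-0.3299, -0.1736, 0.0223)
step 16: x0=(0.3476, 0.5636, -1.6878) x1=(0.3413, 1.1621, -0.2711) x2=(0.5583, 0.9532, -0.8870) x3=(-1.5874, -0.3046, 0.4730) x4=(-0.3108, -0.1737, 0.0353)
step 17: x0=(0.3689, 0.5667, -1.7024) x1=(0.3373, 1.1787, -0.2928) x2=(0.5509, 0.9553, -0.8965) x3=(-1.5957, -0.3160, 0.4533) x4=(-0.2917, -0.1738, 0.0482)
step 18: x0=(0.3902, 0.5700, -1.7167) x1=(0.3330, 1.1957, -0.3136) x2=(0.5436, 0.9570, -0.9073) x3=(-1.6040, -0.3275, 0.4336) x4=(-0.2727, -0.1738, 0.0612)
step 19: x0=(0.4116, 0.5736, -1.7304) x1=(0.3283, 1.2132, -0.3331) x2=(0.5367, 0.9580, -0.9195) x3=(-1.6122, -0.3390, 0.4139) x4=(-0.2536, -0.1738, 0.0742)
step 20: x0=(0.4331, 0.5773, -1.7437) x1=(0.3230, 1.2312, -0.3513) x2=(0.5300, 0.9583, -0.9333) x3=(-1.6203, -0.3504, 0.3941) x4=(-0.2346, -0.1738, 0.0871)
step 21: x0=(0.4546, 0.5813, -1.7565) x1=(0.3174, 1.2497, -0.3684) x2=(0.5236, 0.9579, -0.9486) x3=(-1.6284, -0.3618, 0.3744) x4=(-0.2155, -0.1738, 0.1001)
step 22: x0=(0.4762, 0.5855, -1.7688) x1=(0.3114, 1.2686, -0.3848) x2=(0.5174, 0.9570, -0.9649) x3=(-1.6364, -0.3733, 0.3546) x4=(-0.1965, -0.1738, 0.1130)
step 23: x0=(0.4978, 0.5900, -1.7806) x1=(0.3054, 1.2875, -0.4009) x2=(0.5112, 0.9557, -0.9820) x3=(-1.6444, -0.3847, 0.3349) x4=(-0.1775, -0.1738, 0.1259)
step 24: x0=(0.5194, 0.5947, -1.7918) x1=(0.2995, 1.3064, -0.4172) x2=(0.5049, 0.9542, -0.9995) x3=(-1.6524, -0.3961, 0.3151) x4=(-0.1586, -0.1738, 0.1389)
step 25: x0=(0.5410, 0.5997, -1.8024) x1=(0.2937, 1.3250, -0.4340) x2=(0.4985, 0.9527, -1.0173) x3=(-1.6603, -0.4075, 0.2953) x4=(-0.1396, -0.1737, 0.1518)
step 26: x0=(0.5626, 0.6049, -1.8124) x1=(0.2881, 1.3431, -0.4514) x2=(0.4920, 0.9512, -1.0351) x3=(-1.6681, -0.4190, 0.2755) x4=(-0.1206, -0.1736, 0.1647)
step 27: x0=(0.5841, 0.6105, -1.8218) x1=(0.2828, 1.3607, -0.4696) x2=(0.4853, 0.9498, -1.0530) x3=(-1.6760, -0.4304, 0.2558) x4=(-0.1017, -0.1736, 0.1776)
step 28: x0=(0.6055, 0.6163, -1.8305) x1=(0.2778, 1.3777, -0.4887) x2=(0.4785, 0.9486, -1.0709) x3=(-1.6838, -0.4418, 0.2360) x4=(-0.0827, -0.1735, 0.1905)
step 29: x0=(0.6268, 0.6225, -1.8385) x1=(0.2731, 1.3940, -0.5087) x2=(0.4715, 0.9476, -1.0888) x3=(-1.6916, -0.4531, 0.2162) x4=(-0.0638, -0.1734, 0.2034)
step 30: x0=(0.6480, 0.6289, -1.8458) x1=(0.2688, 1.4096, -0.5296) x2=(0.4644, 0.9469, -1.1067) x3=(-1.6994, -0.4645, 0.1964) x4=(-0.0448, -0.1733, 0.2163)
step 31: x0=(0.6689, 0.6357, -1.8524) x1=(0.2647, 1.4244, -0.5514) x2=(0.4573, 0.9464, -1.1246) x3=(-1.7071, -0.4759, 0.1766) x4=(-0.0259, -0.1732, 0.2292)
step 32: x0=(0.6897, 0.6427, -1.8583) x1=(0.2609, 1.4385, -0.5741) x2=(0.4501, 0.9462, -1.1426) x3=(-1.7148, -0.4873, 0.1568) x4=(-0.0070, -0.1731, 0.2421)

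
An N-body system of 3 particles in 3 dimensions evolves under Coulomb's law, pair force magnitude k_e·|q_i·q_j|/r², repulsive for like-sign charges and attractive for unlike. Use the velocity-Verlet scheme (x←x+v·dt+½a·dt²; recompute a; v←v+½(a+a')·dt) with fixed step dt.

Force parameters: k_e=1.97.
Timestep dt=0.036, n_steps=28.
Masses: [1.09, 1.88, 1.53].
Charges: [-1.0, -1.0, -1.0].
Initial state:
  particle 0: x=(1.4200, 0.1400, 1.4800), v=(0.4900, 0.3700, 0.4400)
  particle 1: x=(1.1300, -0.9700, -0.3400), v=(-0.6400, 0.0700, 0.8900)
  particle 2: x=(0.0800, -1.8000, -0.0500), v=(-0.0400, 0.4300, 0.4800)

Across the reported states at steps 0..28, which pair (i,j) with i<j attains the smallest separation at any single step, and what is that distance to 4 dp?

step 0: x0=(1.4200, 0.1400, 1.4800) x1=(1.1300, -0.9700, -0.3400) x2=(0.0800, -1.8000, -0.0500)
step 1: x0=(1.4377, 0.1536, 1.4961) x1=(1.1072, -0.9673, -0.3082) x2=(0.0782, -1.7849, -0.0327)
step 2: x0=(1.4557, 0.1676, 1.5129) x1=(1.0850, -0.9644, -0.2767) x2=(0.0755, -1.7704, -0.0153)
step 3: x0=(1.4739, 0.1821, 1.5302) x1=(1.0633, -0.9611, -0.2457) x2=(0.0720, -1.7567, 0.0022)
step 4: x0=(1.4923, 0.1970, 1.5480) x1=(1.0421, -0.9574, -0.2150) x2=(0.0677, -1.7438, 0.0197)
step 5: x0=(1.5110, 0.2124, 1.5665) x1=(1.0216, -0.9534, -0.1848) x2=(0.0625, -1.7316, 0.0374)
step 6: x0=(1.5300, 0.2283, 1.5855) x1=(1.0016, -0.9491, -0.1549) x2=(0.0563, -1.7202, 0.0551)
step 7: x0=(1.5492, 0.2447, 1.6050) x1=(0.9822, -0.9443, -0.1255) x2=(0.0492, -1.7097, 0.0729)
step 8: x0=(1.5687, 0.2615, 1.6251) x1=(0.9635, -0.9391, -0.0964) x2=(0.0412, -1.6999, 0.0907)
step 9: x0=(1.5884, 0.2787, 1.6457) x1=(0.9454, -0.9335, -0.0676) x2=(0.0322, -1.6911, 0.1087)
step 10: x0=(1.6085, 0.2964, 1.6669) x1=(0.9279, -0.9275, -0.0393) x2=(0.0222, -1.6830, 0.1267)
step 11: x0=(1.6288, 0.3146, 1.6885) x1=(0.9111, -0.9210, -0.0112) x2=(0.0112, -1.6759, 0.1447)
step 12: x0=(1.6494, 0.3332, 1.7107) x1=(0.8949, -0.9140, 0.0165) x2=(-0.0007, -1.6696, 0.1629)
step 13: x0=(1.6704, 0.3522, 1.7333) x1=(0.8793, -0.9066, 0.0438) x2=(-0.0137, -1.6642, 0.1810)
step 14: x0=(1.6916, 0.3717, 1.7564) x1=(0.8644, -0.8987, 0.0709) x2=(-0.0277, -1.6597, 0.1993)
step 15: x0=(1.7131, 0.3915, 1.7800) x1=(0.8502, -0.8903, 0.0976) x2=(-0.0428, -1.6561, 0.2176)
step 16: x0=(1.7350, 0.4118, 1.8040) x1=(0.8366, -0.8814, 0.1241) x2=(-0.0588, -1.6534, 0.2359)
step 17: x0=(1.7571, 0.4325, 1.8285) x1=(0.8236, -0.8721, 0.1502) x2=(-0.0758, -1.6516, 0.2542)
step 18: x0=(1.7796, 0.4535, 1.8534) x1=(0.8112, -0.8622, 0.1761) x2=(-0.0937, -1.6506, 0.2726)
step 19: x0=(1.8023, 0.4750, 1.8787) x1=(0.7994, -0.8519, 0.2018) x2=(-0.1126, -1.6505, 0.2909)
step 20: x0=(1.8254, 0.4968, 1.9044) x1=(0.7882, -0.8411, 0.2272) x2=(-0.1325, -1.6512, 0.3093)
step 21: x0=(1.8488, 0.5190, 1.9305) x1=(0.7776, -0.8299, 0.2524) x2=(-0.1533, -1.6528, 0.3277)
step 22: x0=(1.8724, 0.5416, 1.9570) x1=(0.7675, -0.8182, 0.2774) x2=(-0.1750, -1.6552, 0.3461)
step 23: x0=(1.8964, 0.5645, 1.9839) x1=(0.7580, -0.8061, 0.3022) x2=(-0.1975, -1.6583, 0.3645)
step 24: x0=(1.9207, 0.5878, 2.0111) x1=(0.7489, -0.7936, 0.3267) x2=(-0.2209, -1.6622, 0.3828)
step 25: x0=(1.9453, 0.6114, 2.0387) x1=(0.7404, -0.7806, 0.3511) x2=(-0.2451, -1.6669, 0.4011)
step 26: x0=(1.9701, 0.6353, 2.0666) x1=(0.7323, -0.7673, 0.3753) x2=(-0.2701, -1.6723, 0.4194)
step 27: x0=(1.9953, 0.6596, 2.0948) x1=(0.7247, -0.7535, 0.3994) x2=(-0.2958, -1.6784, 0.4377)
step 28: x0=(2.0208, 0.6841, 2.1234) x1=(0.7175, -0.7395, 0.4232) x2=(-0.3223, -1.6851, 0.4560)

pair (1,2), distance 1.1792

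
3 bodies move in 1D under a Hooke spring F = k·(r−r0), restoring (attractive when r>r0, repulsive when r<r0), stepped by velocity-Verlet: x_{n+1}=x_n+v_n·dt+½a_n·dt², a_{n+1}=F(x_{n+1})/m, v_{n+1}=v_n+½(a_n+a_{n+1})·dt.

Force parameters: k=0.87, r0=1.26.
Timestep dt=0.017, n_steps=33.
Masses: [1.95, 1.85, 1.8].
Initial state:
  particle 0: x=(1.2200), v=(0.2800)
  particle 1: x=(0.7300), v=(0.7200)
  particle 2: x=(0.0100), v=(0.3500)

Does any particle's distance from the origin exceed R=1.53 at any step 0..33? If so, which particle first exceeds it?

no

step 0: x0=(1.2200) x1=(0.7300) x2=(0.0100)
step 1: x0=(1.2248) x1=(0.7422) x2=(0.0159)
step 2: x0=(1.2297) x1=(0.7544) x2=(0.0217)
step 3: x0=(1.2348) x1=(0.7666) x2=(0.0275)
step 4: x0=(1.2399) x1=(0.7787) x2=(0.0331)
step 5: x0=(1.2451) x1=(0.7908) x2=(0.0387)
step 6: x0=(1.2505) x1=(0.8028) x2=(0.0442)
step 7: x0=(1.2560) x1=(0.8148) x2=(0.0497)
step 8: x0=(1.2616) x1=(0.8268) x2=(0.0550)
step 9: x0=(1.2672) x1=(0.8387) x2=(0.0603)
step 10: x0=(1.2731) x1=(0.8505) x2=(0.0655)
step 11: x0=(1.2790) x1=(0.8623) x2=(0.0706)
step 12: x0=(1.2850) x1=(0.8741) x2=(0.0757)
step 13: x0=(1.2912) x1=(0.8858) x2=(0.0807)
step 14: x0=(1.2974) x1=(0.8975) x2=(0.0856)
step 15: x0=(1.3038) x1=(0.9091) x2=(0.0904)
step 16: x0=(1.3103) x1=(0.9206) x2=(0.0952)
step 17: x0=(1.3170) x1=(0.9321) x2=(0.0999)
step 18: x0=(1.3237) x1=(0.9435) x2=(0.1046)
step 19: x0=(1.3306) x1=(0.9549) x2=(0.1092)
step 20: x0=(1.3375) x1=(0.9662) x2=(0.1137)
step 21: x0=(1.3446) x1=(0.9774) x2=(0.1181)
step 22: x0=(1.3519) x1=(0.9885) x2=(0.1225)
step 23: x0=(1.3592) x1=(0.9996) x2=(0.1269)
step 24: x0=(1.3667) x1=(1.0107) x2=(0.1311)
step 25: x0=(1.3742) x1=(1.0216) x2=(0.1354)
step 26: x0=(1.3819) x1=(1.0325) x2=(0.1395)
step 27: x0=(1.3898) x1=(1.0433) x2=(0.1436)
step 28: x0=(1.3977) x1=(1.0540) x2=(0.1477)
step 29: x0=(1.4057) x1=(1.0647) x2=(0.1517)
step 30: x0=(1.4139) x1=(1.0753) x2=(0.1557)
step 31: x0=(1.4222) x1=(1.0858) x2=(0.1596)
step 32: x0=(1.4306) x1=(1.0962) x2=(0.1634)
step 33: x0=(1.4392) x1=(1.1065) x2=(0.1673)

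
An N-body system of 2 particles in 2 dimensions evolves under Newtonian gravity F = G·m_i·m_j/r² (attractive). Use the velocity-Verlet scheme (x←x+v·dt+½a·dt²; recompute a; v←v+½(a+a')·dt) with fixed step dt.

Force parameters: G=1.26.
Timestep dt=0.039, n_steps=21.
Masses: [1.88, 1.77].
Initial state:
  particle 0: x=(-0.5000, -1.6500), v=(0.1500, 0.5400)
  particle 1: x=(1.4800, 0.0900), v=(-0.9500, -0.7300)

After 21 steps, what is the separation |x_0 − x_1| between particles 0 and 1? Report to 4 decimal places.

0.9048

step 0: x0=(-0.5000, -1.6500) x1=(1.4800, 0.0900)
step 1: x0=(-0.4940, -1.6288) x1=(1.4428, 0.0614)
step 2: x0=(-0.4875, -1.6072) x1=(1.4051, 0.0324)
step 3: x0=(-0.4807, -1.5853) x1=(1.3670, 0.0030)
step 4: x0=(-0.4735, -1.5630) x1=(1.3285, -0.0268)
step 5: x0=(-0.4657, -1.5403) x1=(1.2894, -0.0570)
step 6: x0=(-0.4575, -1.5173) x1=(1.2499, -0.0876)
step 7: x0=(-0.4488, -1.4937) x1=(1.2097, -0.1187)
step 8: x0=(-0.4395, -1.4697) x1=(1.1690, -0.1503)
step 9: x0=(-0.4296, -1.4452) x1=(1.1277, -0.1824)
step 10: x0=(-0.4190, -1.4202) x1=(1.0856, -0.2151)
step 11: x0=(-0.4077, -1.3946) x1=(1.0428, -0.2484)
step 12: x0=(-0.3957, -1.3684) x1=(0.9992, -0.2823)
step 13: x0=(-0.3828, -1.3415) x1=(0.9546, -0.3170)
step 14: x0=(-0.3689, -1.3139) x1=(0.9091, -0.3524)
step 15: x0=(-0.3540, -1.2855) x1=(0.8624, -0.3887)
step 16: x0=(-0.3379, -1.2562) x1=(0.8144, -0.4259)
step 17: x0=(-0.3204, -1.2259) x1=(0.7650, -0.4641)
step 18: x0=(-0.3014, -1.1946) x1=(0.7140, -0.5036)
step 19: x0=(-0.2804, -1.1619) x1=(0.6609, -0.5443)
step 20: x0=(-0.2573, -1.1278) x1=(0.6055, -0.5867)
step 21: x0=(-0.2314, -1.0920) x1=(0.5471, -0.6308)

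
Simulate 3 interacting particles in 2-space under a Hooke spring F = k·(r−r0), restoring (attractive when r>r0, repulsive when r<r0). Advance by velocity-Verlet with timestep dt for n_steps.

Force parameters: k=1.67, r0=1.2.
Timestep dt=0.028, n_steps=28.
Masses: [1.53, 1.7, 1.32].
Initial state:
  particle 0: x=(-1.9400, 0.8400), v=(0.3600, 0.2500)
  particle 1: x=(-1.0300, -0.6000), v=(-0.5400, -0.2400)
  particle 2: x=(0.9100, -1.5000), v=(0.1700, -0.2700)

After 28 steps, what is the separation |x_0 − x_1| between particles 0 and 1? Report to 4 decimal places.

step 0: x0=(-1.9400, 0.8400) x1=(-1.0300, -0.6000) x2=(0.9100, -1.5000)
step 1: x0=(-1.9290, 0.8461) x1=(-1.0449, -0.6067) x2=(0.9134, -1.5066)
step 2: x0=(-1.9161, 0.8506) x1=(-1.0593, -0.6134) x2=(0.9140, -1.5112)
step 3: x0=(-1.9014, 0.8532) x1=(-1.0733, -0.6201) x2=(0.9119, -1.5138)
step 4: x0=(-1.8848, 0.8542) x1=(-1.0867, -0.6267) x2=(0.9069, -1.5145)
step 5: x0=(-1.8665, 0.8534) x1=(-1.0996, -0.6333) x2=(0.8993, -1.5132)
step 6: x0=(-1.8463, 0.8510) x1=(-1.1120, -0.6399) x2=(0.8889, -1.5099)
step 7: x0=(-1.8245, 0.8468) x1=(-1.1239, -0.6465) x2=(0.8758, -1.5046)
step 8: x0=(-1.8009, 0.8409) x1=(-1.1352, -0.6531) x2=(0.8600, -1.4975)
step 9: x0=(-1.7757, 0.8334) x1=(-1.1460, -0.6597) x2=(0.8416, -1.4884)
step 10: x0=(-1.7488, 0.8242) x1=(-1.1562, -0.6662) x2=(0.8207, -1.4774)
step 11: x0=(-1.7204, 0.8134) x1=(-1.1659, -0.6727) x2=(0.7972, -1.4646)
step 12: x0=(-1.6905, 0.8010) x1=(-1.1750, -0.6792) x2=(0.7712, -1.4500)
step 13: x0=(-1.6592, 0.7872) x1=(-1.1836, -0.6857) x2=(0.7429, -1.4337)
step 14: x0=(-1.6264, 0.7718) x1=(-1.1916, -0.6922) x2=(0.7122, -1.4156)
step 15: x0=(-1.5923, 0.7550) x1=(-1.1991, -0.6987) x2=(0.6793, -1.3959)
step 16: x0=(-1.5570, 0.7368) x1=(-1.2061, -0.7051) x2=(0.6443, -1.3746)
step 17: x0=(-1.5204, 0.7173) x1=(-1.2125, -0.7116) x2=(0.6073, -1.3517)
step 18: x0=(-1.4827, 0.6965) x1=(-1.2185, -0.7180) x2=(0.5683, -1.3275)
step 19: x0=(-1.4440, 0.6745) x1=(-1.2240, -0.7245) x2=(0.5274, -1.3018)
step 20: x0=(-1.4043, 0.6513) x1=(-1.2291, -0.7309) x2=(0.4849, -1.2748)
step 21: x0=(-1.3636, 0.6271) x1=(-1.2338, -0.7373) x2=(0.4407, -1.2465)
step 22: x0=(-1.3221, 0.6018) x1=(-1.2380, -0.7437) x2=(0.3951, -1.2171)
step 23: x0=(-1.2798, 0.5756) x1=(-1.2419, -0.7501) x2=(0.3481, -1.1866)
step 24: x0=(-1.2369, 0.5486) x1=(-1.2455, -0.7565) x2=(0.2999, -1.1551)
step 25: x0=(-1.1933, 0.5208) x1=(-1.2488, -0.7629) x2=(0.2505, -1.1228)
step 26: x0=(-1.1491, 0.4922) x1=(-1.2518, -0.7692) x2=(0.2002, -1.0896)
step 27: x0=(-1.1045, 0.4631) x1=(-1.2546, -0.7756) x2=(0.1490, -1.0557)
step 28: x0=(-1.0594, 0.4333) x1=(-1.2572, -0.7820) x2=(0.0971, -1.0211)

1.2313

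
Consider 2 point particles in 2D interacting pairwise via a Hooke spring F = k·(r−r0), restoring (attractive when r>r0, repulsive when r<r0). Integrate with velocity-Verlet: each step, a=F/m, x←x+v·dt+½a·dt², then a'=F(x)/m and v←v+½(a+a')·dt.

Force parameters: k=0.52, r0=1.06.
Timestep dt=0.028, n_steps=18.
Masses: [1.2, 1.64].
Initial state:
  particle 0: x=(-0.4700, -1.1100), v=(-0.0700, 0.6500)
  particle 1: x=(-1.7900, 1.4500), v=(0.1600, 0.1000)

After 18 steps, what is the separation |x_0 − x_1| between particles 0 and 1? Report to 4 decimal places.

step 0: x0=(-0.4700, -1.1100) x1=(-1.7900, 1.4500)
step 1: x0=(-0.4721, -1.0915) x1=(-1.7854, 1.4526)
step 2: x0=(-0.4745, -1.0725) x1=(-1.7806, 1.4548)
step 3: x0=(-0.4771, -1.0529) x1=(-1.7756, 1.4566)
step 4: x0=(-0.4801, -1.0329) x1=(-1.7704, 1.4580)
step 5: x0=(-0.4833, -1.0122) x1=(-1.7650, 1.4591)
step 6: x0=(-0.4868, -0.9911) x1=(-1.7595, 1.4597)
step 7: x0=(-0.4905, -0.9695) x1=(-1.7537, 1.4600)
step 8: x0=(-0.4945, -0.9473) x1=(-1.7477, 1.4599)
step 9: x0=(-0.4988, -0.9246) x1=(-1.7415, 1.4594)
step 10: x0=(-0.5033, -0.9015) x1=(-1.7352, 1.4586)
step 11: x0=(-0.5081, -0.8779) x1=(-1.7286, 1.4574)
step 12: x0=(-0.5131, -0.8538) x1=(-1.7219, 1.4559)
step 13: x0=(-0.5184, -0.8292) x1=(-1.7150, 1.4541)
step 14: x0=(-0.5239, -0.8042) x1=(-1.7079, 1.4519)
step 15: x0=(-0.5296, -0.7787) x1=(-1.7007, 1.4493)
step 16: x0=(-0.5356, -0.7528) x1=(-1.6933, 1.4465)
step 17: x0=(-0.5418, -0.7265) x1=(-1.6857, 1.4434)
step 18: x0=(-0.5482, -0.6997) x1=(-1.6779, 1.4399)

2.4195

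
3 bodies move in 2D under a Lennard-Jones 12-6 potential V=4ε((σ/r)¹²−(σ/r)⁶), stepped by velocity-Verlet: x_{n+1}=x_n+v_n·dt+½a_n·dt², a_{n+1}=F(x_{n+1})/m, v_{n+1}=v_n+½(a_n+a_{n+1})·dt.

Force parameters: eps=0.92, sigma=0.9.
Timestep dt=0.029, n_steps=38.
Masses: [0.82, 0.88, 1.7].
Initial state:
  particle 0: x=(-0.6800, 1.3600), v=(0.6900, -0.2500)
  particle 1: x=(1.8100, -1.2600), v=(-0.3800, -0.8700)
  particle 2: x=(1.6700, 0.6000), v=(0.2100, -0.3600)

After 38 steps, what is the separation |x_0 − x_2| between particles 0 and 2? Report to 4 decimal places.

step 0: x0=(-0.6800, 1.3600) x1=(1.8100, -1.2600) x2=(1.6700, 0.6000)
step 1: x0=(-0.6600, 1.3527) x1=(1.7990, -1.2852) x2=(1.6761, 0.5895)
step 2: x0=(-0.6399, 1.3455) x1=(1.7879, -1.3102) x2=(1.6822, 0.5790)
step 3: x0=(-0.6199, 1.3382) x1=(1.7769, -1.3351) x2=(1.6882, 0.5684)
step 4: x0=(-0.5998, 1.3309) x1=(1.7658, -1.3599) x2=(1.6943, 0.5577)
step 5: x0=(-0.5797, 1.3236) x1=(1.7548, -1.3845) x2=(1.7004, 0.5470)
step 6: x0=(-0.5595, 1.3164) x1=(1.7437, -1.4091) x2=(1.7064, 0.5362)
step 7: x0=(-0.5394, 1.3090) x1=(1.7327, -1.4335) x2=(1.7125, 0.5254)
step 8: x0=(-0.5192, 1.3017) x1=(1.7216, -1.4579) x2=(1.7185, 0.5146)
step 9: x0=(-0.4990, 1.2944) x1=(1.7105, -1.4821) x2=(1.7245, 0.5037)
step 10: x0=(-0.4787, 1.2871) x1=(1.6995, -1.5063) x2=(1.7305, 0.4927)
step 11: x0=(-0.4584, 1.2797) x1=(1.6884, -1.5304) x2=(1.7365, 0.4817)
step 12: x0=(-0.4381, 1.2723) x1=(1.6773, -1.5543) x2=(1.7424, 0.4707)
step 13: x0=(-0.4178, 1.2650) x1=(1.6663, -1.5783) x2=(1.7484, 0.4596)
step 14: x0=(-0.3974, 1.2576) x1=(1.6552, -1.6021) x2=(1.7543, 0.4485)
step 15: x0=(-0.3770, 1.2502) x1=(1.6442, -1.6258) x2=(1.7603, 0.4374)
step 16: x0=(-0.3566, 1.2428) x1=(1.6331, -1.6495) x2=(1.7662, 0.4262)
step 17: x0=(-0.3361, 1.2353) x1=(1.6221, -1.6732) x2=(1.7720, 0.4150)
step 18: x0=(-0.3156, 1.2279) x1=(1.6110, -1.6967) x2=(1.7779, 0.4038)
step 19: x0=(-0.2950, 1.2204) x1=(1.6000, -1.7202) x2=(1.7837, 0.3926)
step 20: x0=(-0.2744, 1.2129) x1=(1.5889, -1.7436) x2=(1.7896, 0.3813)
step 21: x0=(-0.2538, 1.2054) x1=(1.5779, -1.7670) x2=(1.7953, 0.3701)
step 22: x0=(-0.2331, 1.1979) x1=(1.5669, -1.7903) x2=(1.8011, 0.3588)
step 23: x0=(-0.2124, 1.1904) x1=(1.5558, -1.8136) x2=(1.8069, 0.3475)
step 24: x0=(-0.1916, 1.1828) x1=(1.5448, -1.8369) x2=(1.8126, 0.3361)
step 25: x0=(-0.1708, 1.1752) x1=(1.5338, -1.8600) x2=(1.8183, 0.3248)
step 26: x0=(-0.1499, 1.1676) x1=(1.5228, -1.8832) x2=(1.8240, 0.3134)
step 27: x0=(-0.1290, 1.1600) x1=(1.5118, -1.9063) x2=(1.8296, 0.3021)
step 28: x0=(-0.1080, 1.1523) x1=(1.5008, -1.9293) x2=(1.8352, 0.2907)
step 29: x0=(-0.0870, 1.1447) x1=(1.4898, -1.9523) x2=(1.8408, 0.2793)
step 30: x0=(-0.0659, 1.1370) x1=(1.4788, -1.9753) x2=(1.8464, 0.2679)
step 31: x0=(-0.0447, 1.1292) x1=(1.4678, -1.9982) x2=(1.8519, 0.2565)
step 32: x0=(-0.0235, 1.1215) x1=(1.4568, -2.0211) x2=(1.8574, 0.2451)
step 33: x0=(-0.0022, 1.1137) x1=(1.4458, -2.0440) x2=(1.8628, 0.2337)
step 34: x0=(0.0191, 1.1058) x1=(1.4348, -2.0668) x2=(1.8682, 0.2223)
step 35: x0=(0.0406, 1.0980) x1=(1.4239, -2.0896) x2=(1.8736, 0.2109)
step 36: x0=(0.0621, 1.0901) x1=(1.4129, -2.1124) x2=(1.8790, 0.1995)
step 37: x0=(0.0836, 1.0821) x1=(1.4019, -2.1351) x2=(1.8843, 0.1882)
step 38: x0=(0.1053, 1.0741) x1=(1.3910, -2.1578) x2=(1.8895, 0.1768)

1.9972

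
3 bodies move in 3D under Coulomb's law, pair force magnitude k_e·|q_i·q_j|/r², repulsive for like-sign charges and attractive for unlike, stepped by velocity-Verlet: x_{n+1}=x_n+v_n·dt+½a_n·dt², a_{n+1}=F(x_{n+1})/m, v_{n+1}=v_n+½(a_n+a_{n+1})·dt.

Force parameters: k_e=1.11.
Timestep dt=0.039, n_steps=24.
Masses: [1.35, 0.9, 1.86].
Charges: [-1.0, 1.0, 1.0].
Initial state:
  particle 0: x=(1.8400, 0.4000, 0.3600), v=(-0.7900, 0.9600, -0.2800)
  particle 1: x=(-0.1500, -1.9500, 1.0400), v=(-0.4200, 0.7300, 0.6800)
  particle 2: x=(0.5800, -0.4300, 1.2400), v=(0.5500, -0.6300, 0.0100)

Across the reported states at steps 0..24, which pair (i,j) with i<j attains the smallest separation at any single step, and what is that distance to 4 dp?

step 0: x0=(1.8400, 0.4000, 0.3600) x1=(-0.1500, -1.9500, 1.0400) x2=(0.5800, -0.4300, 1.2400)
step 1: x0=(1.8090, 0.4373, 0.3492) x1=(-0.1665, -1.9218, 1.0665) x2=(0.6016, -0.4544, 1.2403)
step 2: x0=(1.7776, 0.4743, 0.3386) x1=(-0.1831, -1.8940, 1.0928) x2=(0.6236, -0.4783, 1.2405)
step 3: x0=(1.7459, 0.5110, 0.3283) x1=(-0.2000, -1.8666, 1.1190) x2=(0.6460, -0.5017, 1.2406)
step 4: x0=(1.7139, 0.5473, 0.3182) x1=(-0.2171, -1.8398, 1.1452) x2=(0.6687, -0.5247, 1.2406)
step 5: x0=(1.6815, 0.5833, 0.3084) x1=(-0.2346, -1.8134, 1.1712) x2=(0.6918, -0.5473, 1.2404)
step 6: x0=(1.6489, 0.6190, 0.2988) x1=(-0.2524, -1.7875, 1.1972) x2=(0.7152, -0.5693, 1.2401)
step 7: x0=(1.6160, 0.6543, 0.2894) x1=(-0.2706, -1.7621, 1.2231) x2=(0.7391, -0.5908, 1.2397)
step 8: x0=(1.5828, 0.6892, 0.2803) x1=(-0.2891, -1.7371, 1.2489) x2=(0.7633, -0.6119, 1.2391)
step 9: x0=(1.5493, 0.7238, 0.2715) x1=(-0.3081, -1.7125, 1.2747) x2=(0.7879, -0.6325, 1.2384)
step 10: x0=(1.5157, 0.7580, 0.2628) x1=(-0.3276, -1.6884, 1.3004) x2=(0.8130, -0.6526, 1.2375)
step 11: x0=(1.4818, 0.7919, 0.2544) x1=(-0.3475, -1.6647, 1.3262) x2=(0.8383, -0.6723, 1.2364)
step 12: x0=(1.4477, 0.8253, 0.2462) x1=(-0.3680, -1.6413, 1.3519) x2=(0.8641, -0.6915, 1.2352)
step 13: x0=(1.4135, 0.8584, 0.2383) x1=(-0.3889, -1.6183, 1.3776) x2=(0.8903, -0.7103, 1.2339)
step 14: x0=(1.3791, 0.8912, 0.2305) x1=(-0.4104, -1.5956, 1.4033) x2=(0.9168, -0.7287, 1.2323)
step 15: x0=(1.3446, 0.9236, 0.2230) x1=(-0.4324, -1.5731, 1.4290) x2=(0.9436, -0.7467, 1.2307)
step 16: x0=(1.3100, 0.9556, 0.2157) x1=(-0.4549, -1.5509, 1.4547) x2=(0.9708, -0.7643, 1.2288)
step 17: x0=(1.2752, 0.9873, 0.2085) x1=(-0.4779, -1.5289, 1.4805) x2=(0.9984, -0.7816, 1.2268)
step 18: x0=(1.2403, 1.0187, 0.2016) x1=(-0.5014, -1.5071, 1.5063) x2=(1.0262, -0.7985, 1.2247)
step 19: x0=(1.2054, 1.0497, 0.1948) x1=(-0.5254, -1.4854, 1.5322) x2=(1.0543, -0.8152, 1.2224)
step 20: x0=(1.1704, 1.0804, 0.1882) x1=(-0.5499, -1.4638, 1.5581) x2=(1.0828, -0.8315, 1.2199)
step 21: x0=(1.1353, 1.1108, 0.1818) x1=(-0.5748, -1.4423, 1.5840) x2=(1.1115, -0.8476, 1.2173)
step 22: x0=(1.1001, 1.1409, 0.1755) x1=(-0.6002, -1.4208, 1.6100) x2=(1.1404, -0.8634, 1.2146)
step 23: x0=(1.0649, 1.1706, 0.1694) x1=(-0.6260, -1.3994, 1.6360) x2=(1.1696, -0.8790, 1.2117)
step 24: x0=(1.0297, 1.2001, 0.1635) x1=(-0.6521, -1.3780, 1.6621) x2=(1.1990, -0.8944, 1.2087)

pair (1,2), distance 1.5392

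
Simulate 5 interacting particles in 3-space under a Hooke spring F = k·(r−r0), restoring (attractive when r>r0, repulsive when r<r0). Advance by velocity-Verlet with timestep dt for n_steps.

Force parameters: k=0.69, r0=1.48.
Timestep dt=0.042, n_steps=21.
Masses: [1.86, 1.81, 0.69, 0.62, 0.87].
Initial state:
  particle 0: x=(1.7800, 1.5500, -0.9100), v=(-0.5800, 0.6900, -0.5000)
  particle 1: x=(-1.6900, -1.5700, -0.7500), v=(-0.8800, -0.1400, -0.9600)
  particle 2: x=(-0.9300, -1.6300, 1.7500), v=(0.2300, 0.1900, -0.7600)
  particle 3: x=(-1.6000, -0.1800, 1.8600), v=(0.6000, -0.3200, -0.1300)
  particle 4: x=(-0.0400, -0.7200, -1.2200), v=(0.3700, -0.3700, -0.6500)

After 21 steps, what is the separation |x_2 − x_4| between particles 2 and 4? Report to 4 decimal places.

step 0: x0=(1.7800, 1.5500, -0.9100) x1=(-1.6900, -1.5700, -0.7500) x2=(-0.9300, -1.6300, 1.7500) x3=(-1.6000, -0.1800, 1.8600) x4=(-0.0400, -0.7200, -1.2200)
step 1: x0=(1.7532, 1.5768, -0.9298) x1=(-1.7259, -1.5749, -0.7896) x2=(-0.9186, -1.6195, 1.7141) x3=(-1.5716, -0.1934, 1.8496) x4=(-0.0251, -0.7350, -1.2448)
step 2: x0=(1.7215, 1.5992, -0.9472) x1=(-1.7597, -1.5777, -0.8277) x2=(-0.9037, -1.6040, 1.6701) x3=(-1.5371, -0.2065, 1.8294) x4=(-0.0114, -0.7489, -1.2644)
step 3: x0=(1.6851, 1.6171, -0.9621) x1=(-1.7912, -1.5785, -0.8643) x2=(-0.8854, -1.5837, 1.6183) x3=(-1.4967, -0.2193, 1.7993) x4=(0.0010, -0.7617, -1.2790)
step 4: x0=(1.6440, 1.6305, -0.9748) x1=(-1.8204, -1.5772, -0.8993) x2=(-0.8639, -1.5586, 1.5586) x3=(-1.4507, -0.2317, 1.7595) x4=(0.0120, -0.7734, -1.2886)
step 5: x0=(1.5983, 1.6395, -0.9851) x1=(-1.8473, -1.5737, -0.9329) x2=(-0.8393, -1.5289, 1.4914) x3=(-1.3993, -0.2435, 1.7099) x4=(0.0216, -0.7838, -1.2933)
step 6: x0=(1.5481, 1.6440, -0.9933) x1=(-1.8717, -1.5682, -0.9649) x2=(-0.8117, -1.4949, 1.4168) x3=(-1.3428, -0.2547, 1.6509) x4=(0.0299, -0.7929, -1.2934)
step 7: x0=(1.4936, 1.6441, -0.9993) x1=(-1.8938, -1.5606, -0.9954) x2=(-0.7812, -1.4568, 1.3351) x3=(-1.2818, -0.2651, 1.5828) x4=(0.0367, -0.8008, -1.2889)
step 8: x0=(1.4350, 1.6398, -1.0033) x1=(-1.9134, -1.5509, -1.0244) x2=(-0.7481, -1.4148, 1.2466) x3=(-1.2166, -0.2746, 1.5059) x4=(0.0423, -0.8074, -1.2803)
step 9: x0=(1.3724, 1.6312, -1.0053) x1=(-1.9305, -1.5392, -1.0520) x2=(-0.7126, -1.3691, 1.1517) x3=(-1.1475, -0.2831, 1.4206) x4=(0.0465, -0.8127, -1.2677)
step 10: x0=(1.3060, 1.6183, -1.0056) x1=(-1.9451, -1.5254, -1.0782) x2=(-0.6748, -1.3202, 1.0508) x3=(-1.0751, -0.2904, 1.3274) x4=(0.0495, -0.8166, -1.2515)
step 11: x0=(1.2360, 1.6014, -1.0041) x1=(-1.9572, -1.5096, -1.1031) x2=(-0.6349, -1.2683, 0.9442) x3=(-0.9999, -0.2965, 1.2268) x4=(0.0512, -0.8192, -1.2320)
step 12: x0=(1.1626, 1.5804, -1.0011) x1=(-1.9668, -1.4917, -1.1266) x2=(-0.5932, -1.2137, 0.8325) x3=(-0.9222, -0.3013, 1.1195) x4=(0.0519, -0.8204, -1.2097)
step 13: x0=(1.0861, 1.5556, -0.9967) x1=(-1.9739, -1.4720, -1.1490) x2=(-0.5500, -1.1569, 0.7161) x3=(-0.8425, -0.3045, 1.0060) x4=(0.0515, -0.8203, -1.1848)
step 14: x0=(1.0066, 1.5271, -0.9910) x1=(-1.9786, -1.4503, -1.1701) x2=(-0.5054, -1.0982, 0.5955) x3=(-0.7615, -0.3063, 0.8871) x4=(0.0501, -0.8189, -1.1580)
step 15: x0=(0.9244, 1.4951, -0.9842) x1=(-1.9808, -1.4268, -1.1901) x2=(-0.4597, -1.0379, 0.4712) x3=(-0.6794, -0.3064, 0.7634) x4=(0.0479, -0.8162, -1.1296)
step 16: x0=(0.8397, 1.4598, -0.9764) x1=(-1.9806, -1.4015, -1.2090) x2=(-0.4132, -0.9764, 0.3437) x3=(-0.5967, -0.3048, 0.6358) x4=(0.0449, -0.8123, -1.1000)
step 17: x0=(0.7528, 1.4213, -0.9678) x1=(-1.9780, -1.3744, -1.2270) x2=(-0.3662, -0.9141, 0.2135) x3=(-0.5139, -0.3014, 0.5049) x4=(0.0413, -0.8072, -1.0698)
step 18: x0=(0.6639, 1.3800, -0.9585) x1=(-1.9732, -1.3457, -1.2440) x2=(-0.3190, -0.8513, 0.0811) x3=(-0.4314, -0.2962, 0.3715) x4=(0.0372, -0.8012, -1.0395)
step 19: x0=(0.5733, 1.3360, -0.9487) x1=(-1.9661, -1.3153, -1.2601) x2=(-0.2718, -0.7884, -0.0530) x3=(-0.3496, -0.2892, 0.2365) x4=(0.0326, -0.7942, -1.0095)
step 20: x0=(0.4811, 1.2896, -0.9386) x1=(-1.9568, -1.2834, -1.2754) x2=(-0.2250, -0.7256, -0.1884) x3=(-0.2686, -0.2804, 0.1006) x4=(0.0278, -0.7865, -0.9803)
step 21: x0=(0.3876, 1.2411, -0.9283) x1=(-1.9453, -1.2500, -1.2899) x2=(-0.1789, -0.6632, -0.3246) x3=(-0.1888, -0.2697, -0.0355) x4=(0.0226, -0.7784, -0.9524)

0.6693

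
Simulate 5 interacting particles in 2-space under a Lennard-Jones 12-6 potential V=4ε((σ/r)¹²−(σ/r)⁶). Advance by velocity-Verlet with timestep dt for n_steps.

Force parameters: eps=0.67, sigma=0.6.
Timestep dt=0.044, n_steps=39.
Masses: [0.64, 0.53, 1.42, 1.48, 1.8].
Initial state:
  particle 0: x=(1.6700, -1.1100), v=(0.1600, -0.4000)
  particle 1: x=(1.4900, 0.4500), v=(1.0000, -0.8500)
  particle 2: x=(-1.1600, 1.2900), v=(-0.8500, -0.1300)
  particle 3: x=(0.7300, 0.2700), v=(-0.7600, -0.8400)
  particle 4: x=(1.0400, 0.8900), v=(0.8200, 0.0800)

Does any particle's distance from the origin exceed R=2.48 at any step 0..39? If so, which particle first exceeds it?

step 0: x0=(1.6700, -1.1100) x1=(1.4900, 0.4500) x2=(-1.1600, 1.2900) x3=(0.7300, 0.2700) x4=(1.0400, 0.8900)
step 1: x0=(1.6770, -1.1275) x1=(1.5421, 0.3992) x2=(-1.1974, 1.2843) x3=(0.6986, 0.2343) x4=(1.0720, 0.8964)
step 2: x0=(1.6840, -1.1449) x1=(1.5859, 0.3497) x2=(-1.2348, 1.2786) x3=(0.6711, 0.2020) x4=(1.1033, 0.8995)
step 3: x0=(1.6909, -1.1620) x1=(1.6194, 0.3066) x2=(-1.2722, 1.2728) x3=(0.6464, 0.1723) x4=(1.1353, 0.8987)
step 4: x0=(1.6978, -1.1790) x1=(1.6441, 0.2703) x2=(-1.3095, 1.2671) x3=(0.6238, 0.1443) x4=(1.1682, 0.8943)
step 5: x0=(1.7046, -1.1957) x1=(1.6613, 0.2407) x2=(-1.3469, 1.2614) x3=(0.6028, 0.1175) x4=(1.2020, 0.8868)
step 6: x0=(1.7114, -1.2122) x1=(1.6719, 0.2178) x2=(-1.3843, 1.2556) x3=(0.5830, 0.0916) x4=(1.2368, 0.8766)
step 7: x0=(1.7181, -1.2285) x1=(1.6763, 0.2018) x2=(-1.4216, 1.2499) x3=(0.5642, 0.0663) x4=(1.2725, 0.8637)
step 8: x0=(1.7249, -1.2445) x1=(1.6746, 0.1934) x2=(-1.4590, 1.2442) x3=(0.5462, 0.0415) x4=(1.3094, 0.8482)
step 9: x0=(1.7315, -1.2603) x1=(1.6672, 0.1932) x2=(-1.4964, 1.2384) x3=(0.5290, 0.0171) x4=(1.3474, 0.8298)
step 10: x0=(1.7381, -1.2760) x1=(1.6550, 0.2002) x2=(-1.5337, 1.2327) x3=(0.5123, -0.0070) x4=(1.3864, 0.8090)
step 11: x0=(1.7447, -1.2914) x1=(1.6433, 0.2036) x2=(-1.5711, 1.2269) x3=(0.4962, -0.0309) x4=(1.4247, 0.7891)
step 12: x0=(1.7513, -1.3066) x1=(1.6454, 0.1676) x2=(-1.6084, 1.2212) x3=(0.4805, -0.0547) x4=(1.4587, 0.7805)
step 13: x0=(1.7578, -1.3217) x1=(1.6530, 0.1106) x2=(-1.6457, 1.2154) x3=(0.4653, -0.0782) x4=(1.4906, 0.7778)
step 14: x0=(1.7643, -1.3365) x1=(1.6589, 0.0574) x2=(-1.6831, 1.2097) x3=(0.4504, -0.1017) x4=(1.5228, 0.7740)
step 15: x0=(1.7707, -1.3511) x1=(1.6624, 0.0131) x2=(-1.7204, 1.2040) x3=(0.4359, -0.1250) x4=(1.5555, 0.7673)
step 16: x0=(1.7771, -1.3655) x1=(1.6639, -0.0220) x2=(-1.7578, 1.1982) x3=(0.4216, -0.1483) x4=(1.5885, 0.7578)
step 17: x0=(1.7834, -1.3795) x1=(1.6641, -0.0485) x2=(-1.7951, 1.1925) x3=(0.4077, -0.1716) x4=(1.6217, 0.7456)
step 18: x0=(1.7897, -1.3932) x1=(1.6633, -0.0668) x2=(-1.8324, 1.1867) x3=(0.3939, -0.1948) x4=(1.6550, 0.7308)
step 19: x0=(1.7959, -1.4065) x1=(1.6619, -0.0770) x2=(-1.8698, 1.1810) x3=(0.3804, -0.2180) x4=(1.6883, 0.7135)
step 20: x0=(1.8021, -1.4195) x1=(1.6605, -0.0789) x2=(-1.9071, 1.1752) x3=(0.3670, -0.2411) x4=(1.7215, 0.6936)
step 21: x0=(1.8082, -1.4323) x1=(1.6593, -0.0719) x2=(-1.9444, 1.1695) x3=(0.3539, -0.2643) x4=(1.7544, 0.6710)
step 22: x0=(1.8142, -1.4447) x1=(1.6591, -0.0556) x2=(-1.9818, 1.1637) x3=(0.3409, -0.2874) x4=(1.7870, 0.6454)
step 23: x0=(1.8203, -1.4569) x1=(1.6601, -0.0313) x2=(-2.0191, 1.1580) x3=(0.3281, -0.3104) x4=(1.8191, 0.6175)
step 24: x0=(1.8262, -1.4689) x1=(1.6602, -0.0095) x2=(-2.0564, 1.1522) x3=(0.3154, -0.3335) x4=(1.8514, 0.5902)
step 25: x0=(1.8322, -1.4807) x1=(1.6494, -0.0214) x2=(-2.0938, 1.1465) x3=(0.3028, -0.3565) x4=(1.8868, 0.5727)
step 26: x0=(1.8381, -1.4923) x1=(1.6301, -0.0545) x2=(-2.1311, 1.1407) x3=(0.2903, -0.3795) x4=(1.9246, 0.5614)
step 27: x0=(1.8439, -1.5038) x1=(1.6118, -0.0851) x2=(-2.1684, 1.1349) x3=(0.2780, -0.4025) x4=(1.9621, 0.5492)
step 28: x0=(1.8498, -1.5150) x1=(1.5977, -0.1078) x2=(-2.2057, 1.1292) x3=(0.2657, -0.4254) x4=(1.9982, 0.5346)
step 29: x0=(1.8555, -1.5260) x1=(1.5885, -0.1226) x2=(-2.2431, 1.1234) x3=(0.2536, -0.4483) x4=(2.0328, 0.5177)
step 30: x0=(1.8612, -1.5369) x1=(1.5843, -0.1302) x2=(-2.2804, 1.1177) x3=(0.2416, -0.4712) x4=(2.0658, 0.4984)
step 31: x0=(1.8669, -1.5475) x1=(1.5852, -0.1311) x2=(-2.3177, 1.1119) x3=(0.2297, -0.4941) x4=(2.0973, 0.4772)
step 32: x0=(1.8725, -1.5579) x1=(1.5914, -0.1257) x2=(-2.3550, 1.1062) x3=(0.2180, -0.5169) x4=(2.1272, 0.4540)
step 33: x0=(1.8781, -1.5681) x1=(1.6034, -0.1140) x2=(-2.3924, 1.1004) x3=(0.2063, -0.5398) x4=(2.1552, 0.4288)
step 34: x0=(1.8836, -1.5782) x1=(1.6220, -0.0961) x2=(-2.4297, 1.0947) x3=(0.1946, -0.5626) x4=(2.1814, 0.4018)
step 35: x0=(1.8891, -1.5881) x1=(1.6476, -0.0718) x2=(-2.4670, 1.0889) x3=(0.1831, -0.5854) x4=(2.2053, 0.3728)
step 36: x0=(1.8945, -1.5979) x1=(1.6799, -0.0425) x2=(-2.5043, 1.0831) x3=(0.1716, -0.6082) x4=(2.2273, 0.3423)
step 37: x0=(1.8999, -1.6075) x1=(1.7106, -0.0143) x2=(-2.5416, 1.0774) x3=(0.1601, -0.6310) x4=(2.2498, 0.3120)
step 38: x0=(1.9053, -1.6171) x1=(1.7122, -0.0038) x2=(-2.5790, 1.0716) x3=(0.1487, -0.6537) x4=(2.2808, 0.2869)
step 39: x0=(1.9107, -1.6265) x1=(1.6926, -0.0042) x2=(-2.6163, 1.0659) x3=(0.1373, -0.6765) x4=(2.3180, 0.2650)

yes, particle 2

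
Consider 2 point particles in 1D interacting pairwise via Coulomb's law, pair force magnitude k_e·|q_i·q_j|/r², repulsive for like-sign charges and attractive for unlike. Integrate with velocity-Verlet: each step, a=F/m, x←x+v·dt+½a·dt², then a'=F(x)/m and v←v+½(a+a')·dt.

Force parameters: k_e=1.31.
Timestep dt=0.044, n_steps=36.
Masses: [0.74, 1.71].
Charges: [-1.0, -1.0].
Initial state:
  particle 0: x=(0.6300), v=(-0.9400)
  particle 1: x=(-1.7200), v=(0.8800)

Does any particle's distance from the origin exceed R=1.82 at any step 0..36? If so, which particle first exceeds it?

no

step 0: x0=(0.6300) x1=(-1.7200)
step 1: x0=(0.5890) x1=(-1.6814)
step 2: x0=(0.5486) x1=(-1.6431)
step 3: x0=(0.5089) x1=(-1.6051)
step 4: x0=(0.4700) x1=(-1.5675)
step 5: x0=(0.4319) x1=(-1.5302)
step 6: x0=(0.3947) x1=(-1.4933)
step 7: x0=(0.3585) x1=(-1.4568)
step 8: x0=(0.3233) x1=(-1.4207)
step 9: x0=(0.2892) x1=(-1.3851)
step 10: x0=(0.2564) x1=(-1.3501)
step 11: x0=(0.2249) x1=(-1.3157)
step 12: x0=(0.1948) x1=(-1.2818)
step 13: x0=(0.1663) x1=(-1.2487)
step 14: x0=(0.1396) x1=(-1.2163)
step 15: x0=(0.1146) x1=(-1.1847)
step 16: x0=(0.0918) x1=(-1.1539)
step 17: x0=(0.0711) x1=(-1.1242)
step 18: x0=(0.0528) x1=(-1.0954)
step 19: x0=(0.0371) x1=(-1.0678)
step 20: x0=(0.0242) x1=(-1.0414)
step 21: x0=(0.0144) x1=(-1.0163)
step 22: x0=(0.0078) x1=(-0.9927)
step 23: x0=(0.0045) x1=(-0.9704)
step 24: x0=(0.0049) x1=(-0.9498)
step 25: x0=(0.0091) x1=(-0.9308)
step 26: x0=(0.0171) x1=(-0.9134)
step 27: x0=(0.0291) x1=(-0.8978)
step 28: x0=(0.0451) x1=(-0.8839)
step 29: x0=(0.0651) x1=(-0.8717)
step 30: x0=(0.0890) x1=(-0.8612)
step 31: x0=(0.1166) x1=(-0.8524)
step 32: x0=(0.1479) x1=(-0.8451)
step 33: x0=(0.1827) x1=(-0.8393)
step 34: x0=(0.2208) x1=(-0.8350)
step 35: x0=(0.2619) x1=(-0.8320)
step 36: x0=(0.3059) x1=(-0.8302)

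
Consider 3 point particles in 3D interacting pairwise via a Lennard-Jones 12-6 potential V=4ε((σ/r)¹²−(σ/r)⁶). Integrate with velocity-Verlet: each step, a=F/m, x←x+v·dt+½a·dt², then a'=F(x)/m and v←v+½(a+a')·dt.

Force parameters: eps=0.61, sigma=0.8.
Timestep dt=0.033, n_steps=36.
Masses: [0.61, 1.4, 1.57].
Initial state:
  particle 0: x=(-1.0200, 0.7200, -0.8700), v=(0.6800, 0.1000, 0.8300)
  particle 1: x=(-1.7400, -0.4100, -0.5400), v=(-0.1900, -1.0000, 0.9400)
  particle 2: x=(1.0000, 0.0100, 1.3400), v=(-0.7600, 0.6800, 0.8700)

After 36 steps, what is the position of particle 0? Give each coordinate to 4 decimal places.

(-0.2682, 0.7493, 0.1441)

step 0: x0=(-1.0200, 0.7200, -0.8700) x1=(-1.7400, -0.4100, -0.5400) x2=(1.0000, 0.0100, 1.3400)
step 1: x0=(-0.9977, 0.7230, -0.8425) x1=(-1.7462, -0.4429, -0.5090) x2=(0.9749, 0.0324, 1.3687)
step 2: x0=(-0.9757, 0.7256, -0.8149) x1=(-1.7523, -0.4756, -0.4781) x2=(0.9498, 0.0549, 1.3974)
step 3: x0=(-0.9540, 0.7278, -0.7872) x1=(-1.7582, -0.5081, -0.4472) x2=(0.9248, 0.0773, 1.4261)
step 4: x0=(-0.9324, 0.7298, -0.7594) x1=(-1.7641, -0.5405, -0.4163) x2=(0.8997, 0.0998, 1.4548)
step 5: x0=(-0.9110, 0.7315, -0.7316) x1=(-1.7699, -0.5728, -0.3855) x2=(0.8746, 0.1222, 1.4835)
step 6: x0=(-0.8897, 0.7329, -0.7037) x1=(-1.7757, -0.6050, -0.3547) x2=(0.8495, 0.1446, 1.5122)
step 7: x0=(-0.8686, 0.7343, -0.6757) x1=(-1.7814, -0.6372, -0.3239) x2=(0.8244, 0.1671, 1.5409)
step 8: x0=(-0.8475, 0.7354, -0.6477) x1=(-1.7871, -0.6692, -0.2932) x2=(0.7993, 0.1895, 1.5696)
step 9: x0=(-0.8265, 0.7365, -0.6197) x1=(-1.7927, -0.7013, -0.2624) x2=(0.7742, 0.2120, 1.5983)
step 10: x0=(-0.8055, 0.7374, -0.5916) x1=(-1.7983, -0.7332, -0.2317) x2=(0.7491, 0.2344, 1.6270)
step 11: x0=(-0.7847, 0.7383, -0.5636) x1=(-1.8039, -0.7652, -0.2009) x2=(0.7240, 0.2569, 1.6557)
step 12: x0=(-0.7638, 0.7391, -0.5354) x1=(-1.8094, -0.7971, -0.1702) x2=(0.6989, 0.2793, 1.6844)
step 13: x0=(-0.7430, 0.7398, -0.5073) x1=(-1.8150, -0.8290, -0.1395) x2=(0.6738, 0.3017, 1.7131)
step 14: x0=(-0.7223, 0.7405, -0.4792) x1=(-1.8205, -0.8608, -0.1088) x2=(0.6487, 0.3242, 1.7418)
step 15: x0=(-0.7015, 0.7411, -0.4510) x1=(-1.8260, -0.8927, -0.0781) x2=(0.6236, 0.3466, 1.7705)
step 16: x0=(-0.6808, 0.7417, -0.4228) x1=(-1.8315, -0.9245, -0.0473) x2=(0.5985, 0.3691, 1.7992)
step 17: x0=(-0.6601, 0.7422, -0.3946) x1=(-1.8369, -0.9563, -0.0166) x2=(0.5734, 0.3915, 1.8278)
step 18: x0=(-0.6395, 0.7427, -0.3664) x1=(-1.8424, -0.9881, 0.0141) x2=(0.5483, 0.4140, 1.8565)
step 19: x0=(-0.6188, 0.7432, -0.3382) x1=(-1.8479, -1.0198, 0.0448) x2=(0.5232, 0.4364, 1.8852)
step 20: x0=(-0.5981, 0.7437, -0.3100) x1=(-1.8533, -1.0516, 0.0755) x2=(0.4981, 0.4588, 1.9138)
step 21: x0=(-0.5775, 0.7441, -0.2817) x1=(-1.8588, -1.0834, 0.1062) x2=(0.4730, 0.4813, 1.9425)
step 22: x0=(-0.5569, 0.7446, -0.2534) x1=(-1.8642, -1.1151, 0.1369) x2=(0.4479, 0.5037, 1.9712)
step 23: x0=(-0.5362, 0.7450, -0.2251) x1=(-1.8696, -1.1469, 0.1676) x2=(0.4227, 0.5262, 1.9998)
step 24: x0=(-0.5156, 0.7453, -0.1968) x1=(-1.8751, -1.1786, 0.1982) x2=(0.3976, 0.5486, 2.0285)
step 25: x0=(-0.4950, 0.7457, -0.1685) x1=(-1.8805, -1.2103, 0.2289) x2=(0.3725, 0.5711, 2.0571)
step 26: x0=(-0.4744, 0.7461, -0.1402) x1=(-1.8859, -1.2421, 0.2596) x2=(0.3474, 0.5935, 2.0857)
step 27: x0=(-0.4538, 0.7464, -0.1119) x1=(-1.8913, -1.2738, 0.2903) x2=(0.3222, 0.6160, 2.1144)
step 28: x0=(-0.4332, 0.7468, -0.0835) x1=(-1.8968, -1.3055, 0.3210) x2=(0.2971, 0.6384, 2.1430)
step 29: x0=(-0.4125, 0.7471, -0.0551) x1=(-1.9022, -1.3372, 0.3517) x2=(0.2720, 0.6608, 2.1716)
step 30: x0=(-0.3919, 0.7474, -0.0267) x1=(-1.9076, -1.3689, 0.3824) x2=(0.2468, 0.6833, 2.2002)
step 31: x0=(-0.3713, 0.7477, 0.0017) x1=(-1.9130, -1.4006, 0.4131) x2=(0.2217, 0.7057, 2.2288)
step 32: x0=(-0.3507, 0.7481, 0.0302) x1=(-1.9184, -1.4323, 0.4438) x2=(0.1965, 0.7282, 2.2574)
step 33: x0=(-0.3301, 0.7484, 0.0586) x1=(-1.9238, -1.4640, 0.4745) x2=(0.1714, 0.7506, 2.2860)
step 34: x0=(-0.3095, 0.7487, 0.0871) x1=(-1.9292, -1.4957, 0.5052) x2=(0.1463, 0.7731, 2.3146)
step 35: x0=(-0.2888, 0.7490, 0.1156) x1=(-1.9346, -1.5274, 0.5358) x2=(0.1211, 0.7955, 2.3432)
step 36: x0=(-0.2682, 0.7493, 0.1441) x1=(-1.9400, -1.5591, 0.5665) x2=(0.0960, 0.8180, 2.3717)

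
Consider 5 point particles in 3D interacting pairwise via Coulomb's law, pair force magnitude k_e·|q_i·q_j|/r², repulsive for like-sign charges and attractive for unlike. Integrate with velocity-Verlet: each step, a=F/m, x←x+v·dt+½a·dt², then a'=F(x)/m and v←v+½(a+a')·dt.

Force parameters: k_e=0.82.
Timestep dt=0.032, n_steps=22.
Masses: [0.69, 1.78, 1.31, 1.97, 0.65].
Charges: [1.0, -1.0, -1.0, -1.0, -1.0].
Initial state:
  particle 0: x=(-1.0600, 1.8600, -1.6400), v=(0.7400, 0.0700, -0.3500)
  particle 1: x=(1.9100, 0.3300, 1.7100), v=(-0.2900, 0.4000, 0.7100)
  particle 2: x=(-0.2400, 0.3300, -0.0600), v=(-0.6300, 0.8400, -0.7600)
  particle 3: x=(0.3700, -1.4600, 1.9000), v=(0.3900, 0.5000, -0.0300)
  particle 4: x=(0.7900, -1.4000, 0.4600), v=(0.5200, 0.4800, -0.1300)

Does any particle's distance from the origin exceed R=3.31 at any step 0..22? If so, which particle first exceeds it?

step 0: x0=(-1.0600, 1.8600, -1.6400) x1=(1.9100, 0.3300, 1.7100) x2=(-0.2400, 0.3300, -0.0600) x3=(0.3700, -1.4600, 1.9000) x4=(0.7900, -1.4000, 0.4600)
step 1: x0=(-1.0362, 1.8621, -1.6511) x1=(1.9008, 0.3429, 1.7327) x2=(-0.2603, 0.3570, -0.0844) x3=(0.3824, -1.4440, 1.8991) x4=(0.8067, -1.3848, 0.4555)
step 2: x0=(-1.0123, 1.8640, -1.6619) x1=(1.8917, 0.3559, 1.7556) x2=(-0.2807, 0.3843, -0.1091) x3=(0.3948, -1.4282, 1.8985) x4=(0.8236, -1.3699, 0.4504)
step 3: x0=(-0.9883, 1.8656, -1.6724) x1=(1.8827, 0.3690, 1.7784) x2=(-0.3014, 0.4118, -0.1340) x3=(0.4070, -1.4124, 1.8981) x4=(0.8407, -1.3554, 0.4447)
step 4: x0=(-0.9641, 1.8670, -1.6827) x1=(1.8739, 0.3822, 1.8014) x2=(-0.3222, 0.4395, -0.1591) x3=(0.4192, -1.3967, 1.8979) x4=(0.8580, -1.3411, 0.4384)
step 5: x0=(-0.9397, 1.8681, -1.6927) x1=(1.8651, 0.3956, 1.8244) x2=(-0.3432, 0.4675, -0.1845) x3=(0.4312, -1.3811, 1.8979) x4=(0.8754, -1.3272, 0.4314)
step 6: x0=(-0.9152, 1.8689, -1.7024) x1=(1.8565, 0.4091, 1.8474) x2=(-0.3644, 0.4958, -0.2101) x3=(0.4432, -1.3657, 1.8980) x4=(0.8930, -1.3135, 0.4238)
step 7: x0=(-0.8905, 1.8694, -1.7118) x1=(1.8480, 0.4228, 1.8705) x2=(-0.3858, 0.5243, -0.2359) x3=(0.4550, -1.3502, 1.8984) x4=(0.9108, -1.3001, 0.4156)
step 8: x0=(-0.8657, 1.8697, -1.7208) x1=(1.8396, 0.4366, 1.8937) x2=(-0.4073, 0.5530, -0.2620) x3=(0.4668, -1.3349, 1.8990) x4=(0.9287, -1.2869, 0.4068)
step 9: x0=(-0.8408, 1.8696, -1.7296) x1=(1.8313, 0.4505, 1.9170) x2=(-0.4290, 0.5820, -0.2883) x3=(0.4785, -1.3197, 1.8998) x4=(0.9469, -1.2741, 0.3974)
step 10: x0=(-0.8157, 1.8693, -1.7380) x1=(1.8232, 0.4646, 1.9403) x2=(-0.4509, 0.6112, -0.3149) x3=(0.4901, -1.3046, 1.9007) x4=(0.9652, -1.2614, 0.3874)
step 11: x0=(-0.7905, 1.8686, -1.7460) x1=(1.8151, 0.4787, 1.9637) x2=(-0.4730, 0.6406, -0.3417) x3=(0.5016, -1.2895, 1.9019) x4=(0.9837, -1.2491, 0.3768)
step 12: x0=(-0.7652, 1.8677, -1.7537) x1=(1.8071, 0.4931, 1.9871) x2=(-0.4951, 0.6703, -0.3688) x3=(0.5130, -1.2746, 1.9032) x4=(1.0023, -1.2369, 0.3656)
step 13: x0=(-0.7397, 1.8664, -1.7610) x1=(1.7993, 0.5075, 2.0106) x2=(-0.5175, 0.7002, -0.3961) x3=(0.5243, -1.2597, 1.9046) x4=(1.0212, -1.2250, 0.3538)
step 14: x0=(-0.7141, 1.8647, -1.7679) x1=(1.7915, 0.5221, 2.0342) x2=(-0.5400, 0.7303, -0.4237) x3=(0.5355, -1.2450, 1.9063) x4=(1.0402, -1.2133, 0.3414)
step 15: x0=(-0.6884, 1.8627, -1.7744) x1=(1.7838, 0.5369, 2.0579) x2=(-0.5626, 0.7607, -0.4516) x3=(0.5466, -1.2303, 1.9081) x4=(1.0593, -1.2018, 0.3285)
step 16: x0=(-0.6626, 1.8604, -1.7805) x1=(1.7763, 0.5517, 2.0816) x2=(-0.5853, 0.7914, -0.4797) x3=(0.5576, -1.2157, 1.9100) x4=(1.0786, -1.1905, 0.3149)
step 17: x0=(-0.6368, 1.8577, -1.7861) x1=(1.7688, 0.5667, 2.1054) x2=(-0.6082, 0.8223, -0.5081) x3=(0.5686, -1.2012, 1.9122) x4=(1.0981, -1.1794, 0.3009)
step 18: x0=(-0.6108, 1.8546, -1.7912) x1=(1.7614, 0.5818, 2.1292) x2=(-0.6312, 0.8534, -0.5368) x3=(0.5794, -1.1868, 1.9144) x4=(1.1178, -1.1685, 0.2863)
step 19: x0=(-0.5848, 1.8511, -1.7959) x1=(1.7541, 0.5971, 2.1531) x2=(-0.6542, 0.8848, -0.5658) x3=(0.5902, -1.1725, 1.9168) x4=(1.1376, -1.1578, 0.2711)
step 20: x0=(-0.5587, 1.8472, -1.8000) x1=(1.7469, 0.6125, 2.1771) x2=(-0.6774, 0.9164, -0.5951) x3=(0.6008, -1.1583, 1.9193) x4=(1.1576, -1.1472, 0.2554)
step 21: x0=(-0.5326, 1.8428, -1.8037) x1=(1.7397, 0.6280, 2.2012) x2=(-0.7006, 0.9483, -0.6247) x3=(0.6114, -1.1441, 1.9220) x4=(1.1777, -1.1368, 0.2392)
step 22: x0=(-0.5065, 1.8381, -1.8067) x1=(1.7327, 0.6437, 2.2253) x2=(-0.7239, 0.9805, -0.6547) x3=(0.6219, -1.1301, 1.9248) x4=(1.1980, -1.1266, 0.2225)

no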